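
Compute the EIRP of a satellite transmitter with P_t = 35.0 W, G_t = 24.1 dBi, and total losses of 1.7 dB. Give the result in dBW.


Pt = 35.0 W = 15.4407 dBW
EIRP = Pt_dBW + Gt - losses = 15.4407 + 24.1 - 1.7 = 37.8407 dBW

37.8407 dBW


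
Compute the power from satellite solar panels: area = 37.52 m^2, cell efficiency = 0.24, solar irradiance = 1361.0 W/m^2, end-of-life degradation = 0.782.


P = area * eta * S * degradation
P = 37.52 * 0.24 * 1361.0 * 0.782
P = 9583.8266 W

9583.8266 W


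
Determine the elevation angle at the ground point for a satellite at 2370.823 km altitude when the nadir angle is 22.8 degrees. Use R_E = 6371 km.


r = R_E + alt = 8741.8230 km
Law of sines in the satellite / Earth-center / ground-point triangle:
  sin(nadir)/R_E = sin(90 + el)/r  =>  cos(el) = (r/R_E)*sin(nadir)
cos(el) = (8741.8230 / 6371.0000) * sin(22.8 deg) = 0.5317207
el = arccos(0.5317207) = 57.8782 deg
(Earth-central angle = 90 - nadir - el = 9.3218 deg)

57.8782 degrees


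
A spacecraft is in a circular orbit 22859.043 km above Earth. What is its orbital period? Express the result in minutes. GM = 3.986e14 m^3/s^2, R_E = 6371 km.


r = 29230.0430 km = 2.9230043e+07 m
T = 2*pi*sqrt(r^3/mu) = 2*pi*sqrt(2.4974015e+22 / 3.986e14)
T = 49734.2305 s = 828.9038 min

828.9038 minutes


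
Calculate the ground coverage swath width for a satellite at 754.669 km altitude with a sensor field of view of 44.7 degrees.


FOV = 44.7 deg = 0.7801622 rad
swath = 2 * alt * tan(FOV/2) = 2 * 754.669 * tan(0.3900811)
swath = 2 * 754.669 * 0.4111497
swath = 620.5639 km

620.5639 km


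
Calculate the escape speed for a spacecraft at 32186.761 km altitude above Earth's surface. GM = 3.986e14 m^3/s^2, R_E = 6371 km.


r = 6371.0 + 32186.761 = 38557.7610 km = 3.8557761e+07 m
v_esc = sqrt(2*mu/r) = sqrt(2*3.986e14 / 3.8557761e+07)
v_esc = 4547.0292 m/s = 4.5470 km/s

4.5470 km/s


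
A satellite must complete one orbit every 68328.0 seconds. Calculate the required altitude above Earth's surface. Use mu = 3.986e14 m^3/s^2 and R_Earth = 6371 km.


T = 68328.0 s
r = (mu*T^2/(4*pi^2))^(1/3) = (3.986e14 * 68328.0^2 / (4*pi^2))^(1/3)
r = 3.6123653e+07 m = 36123.6527 km
alt = r - R_E = 36123.6527 - 6371 = 29752.6527 km

29752.6527 km


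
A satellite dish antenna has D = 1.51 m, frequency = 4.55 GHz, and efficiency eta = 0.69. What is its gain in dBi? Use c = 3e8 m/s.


lambda = c/f = 3e8 / 4.55e+09 = 0.06593407 m
G = eta*(pi*D/lambda)^2 = 0.69*(pi*1.51/0.06593407)^2
G = 3571.7661 (linear)
G = 10*log10(3571.7661) = 35.5288 dBi

35.5288 dBi


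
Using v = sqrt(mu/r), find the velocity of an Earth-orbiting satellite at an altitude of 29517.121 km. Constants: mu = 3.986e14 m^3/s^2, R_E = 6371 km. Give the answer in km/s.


r = R_E + alt = 6371.0 + 29517.121 = 35888.1210 km = 3.5888121e+07 m
v = sqrt(mu/r) = sqrt(3.986e14 / 3.5888121e+07) = 3332.6775 m/s = 3.3327 km/s

3.3327 km/s


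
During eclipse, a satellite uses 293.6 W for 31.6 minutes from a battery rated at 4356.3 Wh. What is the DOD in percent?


E_used = P * t / 60 = 293.6 * 31.6 / 60 = 154.6293 Wh
DOD = E_used / E_total * 100 = 154.6293 / 4356.3 * 100
DOD = 3.5496 %

3.5496 %


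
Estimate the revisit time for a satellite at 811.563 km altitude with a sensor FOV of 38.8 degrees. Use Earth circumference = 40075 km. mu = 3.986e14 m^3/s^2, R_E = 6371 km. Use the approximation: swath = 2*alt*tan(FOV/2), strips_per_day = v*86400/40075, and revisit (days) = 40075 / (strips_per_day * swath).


swath = 2*811.563*tan(0.3385939) = 571.5929 km
v = sqrt(mu/r) = 7449.5309 m/s = 7.4495 km/s
strips/day = v*86400/40075 = 7.4495*86400/40075 = 16.0609
coverage/day = strips * swath = 16.0609 * 571.5929 = 9180.2806 km
revisit = 40075 / 9180.2806 = 4.3653 days

4.3653 days


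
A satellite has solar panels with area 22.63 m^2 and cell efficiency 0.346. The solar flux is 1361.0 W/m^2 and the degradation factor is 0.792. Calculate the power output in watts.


P = area * eta * S * degradation
P = 22.63 * 0.346 * 1361.0 * 0.792
P = 8440.0294 W

8440.0294 W


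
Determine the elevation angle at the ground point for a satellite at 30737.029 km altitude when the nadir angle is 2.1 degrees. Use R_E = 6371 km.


r = R_E + alt = 37108.0290 km
Law of sines in the satellite / Earth-center / ground-point triangle:
  sin(nadir)/R_E = sin(90 + el)/r  =>  cos(el) = (r/R_E)*sin(nadir)
cos(el) = (37108.0290 / 6371.0000) * sin(2.1 deg) = 0.2134321
el = arccos(0.2134321) = 77.6764 deg
(Earth-central angle = 90 - nadir - el = 10.2236 deg)

77.6764 degrees


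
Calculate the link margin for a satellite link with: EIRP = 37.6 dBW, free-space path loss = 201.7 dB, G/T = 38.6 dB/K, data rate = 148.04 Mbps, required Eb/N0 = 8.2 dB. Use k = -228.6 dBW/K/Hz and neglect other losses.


C/N0 = EIRP - FSPL + G/T - k = 37.6 - 201.7 + 38.6 - (-228.6)
C/N0 = 103.1000 dB-Hz
R_b = 148.04 Mbps = 1.4804e+08 bps -> 10*log10(R_b) = 81.7038 dB-Hz
Eb/N0 = C/N0 - 10*log10(R_b) = 103.1000 - 81.7038 = 21.3962 dB
Margin = Eb/N0 - Eb/N0_req = 21.3962 - 8.2 = 13.1962 dB (link closes)

13.1962 dB


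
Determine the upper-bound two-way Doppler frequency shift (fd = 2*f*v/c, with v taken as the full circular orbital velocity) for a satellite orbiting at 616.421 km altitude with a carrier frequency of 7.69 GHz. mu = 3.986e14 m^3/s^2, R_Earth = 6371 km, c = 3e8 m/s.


r = 6.987421e+06 m
v = sqrt(mu/r) = 7552.8384 m/s (worst-case radial velocity)
f = 7.69 GHz = 7.69e+09 Hz
fd = 2*f*v/c = 2*7.69e+09*7552.8384/3.0e+08
fd = 387208.8479 Hz

387208.8479 Hz


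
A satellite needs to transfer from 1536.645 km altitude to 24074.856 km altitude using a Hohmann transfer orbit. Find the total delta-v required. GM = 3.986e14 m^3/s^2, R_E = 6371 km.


r1 = 7907.6450 km = 7.907645e+06 m
r2 = 30445.8560 km = 3.0445856e+07 m
dv1 = sqrt(mu/r1)*(sqrt(2*r2/(r1+r2)) - 1) = 1846.0680 m/s
dv2 = sqrt(mu/r2)*(1 - sqrt(2*r1/(r1+r2))) = 1294.8108 m/s
total dv = |dv1| + |dv2| = 1846.0680 + 1294.8108 = 3140.8788 m/s = 3.1409 km/s

3.1409 km/s


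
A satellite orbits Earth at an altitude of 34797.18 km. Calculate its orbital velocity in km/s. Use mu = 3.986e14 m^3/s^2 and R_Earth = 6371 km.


r = R_E + alt = 6371.0 + 34797.18 = 41168.1800 km = 4.116818e+07 m
v = sqrt(mu/r) = sqrt(3.986e14 / 4.116818e+07) = 3111.6290 m/s = 3.1116 km/s

3.1116 km/s


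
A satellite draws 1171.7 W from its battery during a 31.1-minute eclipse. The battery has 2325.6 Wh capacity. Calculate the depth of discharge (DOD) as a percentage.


E_used = P * t / 60 = 1171.7 * 31.1 / 60 = 607.3312 Wh
DOD = E_used / E_total * 100 = 607.3312 / 2325.6 * 100
DOD = 26.1150 %

26.1150 %


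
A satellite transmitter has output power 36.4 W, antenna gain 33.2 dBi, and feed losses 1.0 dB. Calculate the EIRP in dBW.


Pt = 36.4 W = 15.6110 dBW
EIRP = Pt_dBW + Gt - losses = 15.6110 + 33.2 - 1.0 = 47.8110 dBW

47.8110 dBW


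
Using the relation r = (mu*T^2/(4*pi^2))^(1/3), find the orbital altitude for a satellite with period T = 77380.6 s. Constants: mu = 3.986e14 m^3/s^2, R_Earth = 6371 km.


T = 77380.6 s
r = (mu*T^2/(4*pi^2))^(1/3) = (3.986e14 * 77380.6^2 / (4*pi^2))^(1/3)
r = 3.9247673e+07 m = 39247.6732 km
alt = r - R_E = 39247.6732 - 6371 = 32876.6732 km

32876.6732 km


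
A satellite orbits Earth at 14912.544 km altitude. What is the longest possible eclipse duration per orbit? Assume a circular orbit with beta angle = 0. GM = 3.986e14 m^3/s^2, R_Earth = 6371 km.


r = 21283.5440 km
T = 515.0221 min
Eclipse fraction = arcsin(R_E/r)/pi = arcsin(6371.0000/21283.5440)/pi
= arcsin(0.2993392)/pi = 0.09676623
Eclipse duration = 0.09676623 * 515.0221 = 49.8367 min

49.8367 minutes


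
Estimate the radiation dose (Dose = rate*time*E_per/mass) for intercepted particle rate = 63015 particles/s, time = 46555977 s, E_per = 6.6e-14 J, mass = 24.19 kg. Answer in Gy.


Total energy deposited = rate * time * E_per
  = 63015 * 46555977 * 6.6e-14 = 0.1936258 J
Dose = E_total / mass = 0.1936258 / 24.19
Dose = 0.008004375 Gy

0.0080 Gy


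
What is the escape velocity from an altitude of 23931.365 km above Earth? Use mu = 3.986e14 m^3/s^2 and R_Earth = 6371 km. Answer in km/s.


r = 6371.0 + 23931.365 = 30302.3650 km = 3.0302365e+07 m
v_esc = sqrt(2*mu/r) = sqrt(2*3.986e14 / 3.0302365e+07)
v_esc = 5129.1498 m/s = 5.1291 km/s

5.1291 km/s


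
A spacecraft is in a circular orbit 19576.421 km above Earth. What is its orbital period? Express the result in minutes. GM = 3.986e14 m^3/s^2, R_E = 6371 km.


r = 25947.4210 km = 2.5947421e+07 m
T = 2*pi*sqrt(r^3/mu) = 2*pi*sqrt(1.7469585e+22 / 3.986e14)
T = 41596.0909 s = 693.2682 min

693.2682 minutes


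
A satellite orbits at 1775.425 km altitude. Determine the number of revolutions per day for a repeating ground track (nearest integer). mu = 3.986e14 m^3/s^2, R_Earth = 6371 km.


r = 8.146425e+06 m
T = 2*pi*sqrt(r^3/mu) = 7317.4846 s = 121.9581 min
revs/day = 1440 / 121.9581 = 11.8073
Rounded: 12 revolutions per day

12 revolutions per day


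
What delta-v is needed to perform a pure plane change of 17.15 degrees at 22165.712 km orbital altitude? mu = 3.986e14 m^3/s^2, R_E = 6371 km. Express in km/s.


r = 28536.7120 km = 2.8536712e+07 m
V = sqrt(mu/r) = 3737.3750 m/s
di = 17.15 deg = 0.299324 rad
dV = 2*V*sin(di/2) = 2*3737.3750*sin(0.149662)
dV = 1114.5144 m/s = 1.1145 km/s

1.1145 km/s


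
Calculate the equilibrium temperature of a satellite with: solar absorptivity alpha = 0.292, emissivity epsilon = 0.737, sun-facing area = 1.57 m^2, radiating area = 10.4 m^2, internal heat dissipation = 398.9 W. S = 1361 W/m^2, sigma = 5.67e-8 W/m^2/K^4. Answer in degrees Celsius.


Numerator = alpha*S*A_sun + Q_int = 0.292*1361*1.57 + 398.9 = 1022.8368 W
Denominator = eps*sigma*A_rad = 0.737*5.67e-8*10.4 = 4.3459416e-07 W/K^4
T^4 = 2.3535448e+09 K^4
T = 220.2575 K = -52.8925 C

-52.8925 degrees Celsius


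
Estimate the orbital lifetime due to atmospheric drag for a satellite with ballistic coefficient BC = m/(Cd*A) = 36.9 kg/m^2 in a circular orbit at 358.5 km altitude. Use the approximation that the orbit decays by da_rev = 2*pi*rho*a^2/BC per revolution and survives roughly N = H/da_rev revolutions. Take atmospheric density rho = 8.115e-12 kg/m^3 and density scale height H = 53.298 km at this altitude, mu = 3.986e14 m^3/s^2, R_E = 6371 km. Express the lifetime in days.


a = R_E + alt = 6729.5000 km = 6.7295e+06 m
da_rev = 2*pi*rho*a^2/BC = 2*pi*8.115e-12*(6.7295e+06)^2/36.9 = 62.575974 m per revolution
N = H/da_rev = 53298.0000 m / 62.575974 m = 851.7326 revolutions
P = 2*pi*sqrt(a^3/mu) = 5493.9590 s
lifetime = N*P = 851.7326 * 5493.9590 = 4.6793842e+06 s = 54.1595 days

54.1595 days


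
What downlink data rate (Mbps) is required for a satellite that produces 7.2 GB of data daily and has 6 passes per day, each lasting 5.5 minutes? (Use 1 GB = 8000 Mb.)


total contact time = 6 * 5.5 * 60 = 1980.0000 s
data = 7.2 GB = 57600.0000 Mb
rate = 57600.0000 / 1980.0000 = 29.0909 Mbps

29.0909 Mbps


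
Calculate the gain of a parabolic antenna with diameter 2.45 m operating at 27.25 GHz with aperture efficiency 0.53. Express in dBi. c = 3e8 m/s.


lambda = c/f = 3e8 / 2.725e+10 = 0.01100917 m
G = eta*(pi*D/lambda)^2 = 0.53*(pi*2.45/0.01100917)^2
G = 259058.7630 (linear)
G = 10*log10(259058.7630) = 54.1340 dBi

54.1340 dBi


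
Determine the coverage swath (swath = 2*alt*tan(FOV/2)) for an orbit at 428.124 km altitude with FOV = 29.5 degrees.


FOV = 29.5 deg = 0.5148721 rad
swath = 2 * alt * tan(FOV/2) = 2 * 428.124 * tan(0.2574361)
swath = 2 * 428.124 * 0.263278
swath = 225.4313 km

225.4313 km


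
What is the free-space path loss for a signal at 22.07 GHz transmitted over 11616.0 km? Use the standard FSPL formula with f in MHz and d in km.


f = 22.07 GHz = 22070.0000 MHz
d = 11616.0 km
FSPL = 32.44 + 20*log10(22070.0000) + 20*log10(11616.0)
FSPL = 32.44 + 86.8760 + 81.3011
FSPL = 200.6172 dB

200.6172 dB


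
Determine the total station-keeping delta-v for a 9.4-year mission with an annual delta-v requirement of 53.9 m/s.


dV = rate * years = 53.9 * 9.4
dV = 506.6600 m/s

506.6600 m/s


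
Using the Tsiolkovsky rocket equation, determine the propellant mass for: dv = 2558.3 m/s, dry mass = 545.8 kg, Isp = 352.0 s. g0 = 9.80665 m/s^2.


ve = Isp * g0 = 352.0 * 9.80665 = 3451.940800 m/s
mass ratio = exp(dv/ve) = exp(2558.3/3451.940800) = 2.09828284
m_prop = m_dry * (mr - 1) = 545.8 * (2.09828284 - 1)
m_prop = 599.4428 kg

599.4428 kg


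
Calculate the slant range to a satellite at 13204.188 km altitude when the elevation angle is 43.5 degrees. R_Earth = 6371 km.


h = 13204.188 km, el = 43.5 deg
d = -R_E*sin(el) + sqrt((R_E*sin(el))^2 + 2*R_E*h + h^2)
d = -6371.0000*sin(0.7592182) + sqrt((6371.0000*0.6883546)^2 + 2*6371.0000*13204.188 + 13204.188^2)
d = 14636.3493 km

14636.3493 km


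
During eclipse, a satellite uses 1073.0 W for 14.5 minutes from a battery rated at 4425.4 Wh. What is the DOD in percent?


E_used = P * t / 60 = 1073.0 * 14.5 / 60 = 259.3083 Wh
DOD = E_used / E_total * 100 = 259.3083 / 4425.4 * 100
DOD = 5.8595 %

5.8595 %


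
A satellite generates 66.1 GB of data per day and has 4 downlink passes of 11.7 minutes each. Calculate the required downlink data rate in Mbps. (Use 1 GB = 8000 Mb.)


total contact time = 4 * 11.7 * 60 = 2808.0000 s
data = 66.1 GB = 528800.0000 Mb
rate = 528800.0000 / 2808.0000 = 188.3191 Mbps

188.3191 Mbps


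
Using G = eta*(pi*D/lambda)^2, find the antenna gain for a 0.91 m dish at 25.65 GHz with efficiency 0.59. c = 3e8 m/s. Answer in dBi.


lambda = c/f = 3e8 / 2.565e+10 = 0.01169591 m
G = eta*(pi*D/lambda)^2 = 0.59*(pi*0.91/0.01169591)^2
G = 35250.6209 (linear)
G = 10*log10(35250.6209) = 45.4717 dBi

45.4717 dBi


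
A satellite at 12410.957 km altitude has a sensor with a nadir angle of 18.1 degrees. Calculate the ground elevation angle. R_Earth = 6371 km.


r = R_E + alt = 18781.9570 km
Law of sines in the satellite / Earth-center / ground-point triangle:
  sin(nadir)/R_E = sin(90 + el)/r  =>  cos(el) = (r/R_E)*sin(nadir)
cos(el) = (18781.9570 / 6371.0000) * sin(18.1 deg) = 0.9158863
el = arccos(0.9158863) = 23.6681 deg
(Earth-central angle = 90 - nadir - el = 48.2319 deg)

23.6681 degrees


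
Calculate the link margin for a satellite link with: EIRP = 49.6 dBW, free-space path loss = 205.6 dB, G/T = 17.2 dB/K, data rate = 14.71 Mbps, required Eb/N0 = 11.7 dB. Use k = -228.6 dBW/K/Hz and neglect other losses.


C/N0 = EIRP - FSPL + G/T - k = 49.6 - 205.6 + 17.2 - (-228.6)
C/N0 = 89.8000 dB-Hz
R_b = 14.71 Mbps = 1.471e+07 bps -> 10*log10(R_b) = 71.6761 dB-Hz
Eb/N0 = C/N0 - 10*log10(R_b) = 89.8000 - 71.6761 = 18.1239 dB
Margin = Eb/N0 - Eb/N0_req = 18.1239 - 11.7 = 6.4239 dB (link closes)

6.4239 dB


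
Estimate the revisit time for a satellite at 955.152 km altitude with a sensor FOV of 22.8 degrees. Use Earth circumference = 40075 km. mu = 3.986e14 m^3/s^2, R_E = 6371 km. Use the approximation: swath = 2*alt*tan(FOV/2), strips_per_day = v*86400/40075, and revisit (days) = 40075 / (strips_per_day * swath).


swath = 2*955.152*tan(0.1989675) = 385.1849 km
v = sqrt(mu/r) = 7376.1660 m/s = 7.3762 km/s
strips/day = v*86400/40075 = 7.3762*86400/40075 = 15.9027
coverage/day = strips * swath = 15.9027 * 385.1849 = 6125.4796 km
revisit = 40075 / 6125.4796 = 6.5423 days

6.5423 days


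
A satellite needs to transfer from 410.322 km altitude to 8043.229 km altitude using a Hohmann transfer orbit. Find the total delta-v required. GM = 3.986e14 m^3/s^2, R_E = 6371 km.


r1 = 6781.3220 km = 6.781322e+06 m
r2 = 14414.2290 km = 1.4414229e+07 m
dv1 = sqrt(mu/r1)*(sqrt(2*r2/(r1+r2)) - 1) = 1274.5296 m/s
dv2 = sqrt(mu/r2)*(1 - sqrt(2*r1/(r1+r2))) = 1052.1158 m/s
total dv = |dv1| + |dv2| = 1274.5296 + 1052.1158 = 2326.6454 m/s = 2.3266 km/s

2.3266 km/s


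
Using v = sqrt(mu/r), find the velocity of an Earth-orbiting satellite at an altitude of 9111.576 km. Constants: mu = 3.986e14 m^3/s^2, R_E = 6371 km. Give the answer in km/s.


r = R_E + alt = 6371.0 + 9111.576 = 15482.5760 km = 1.5482576e+07 m
v = sqrt(mu/r) = sqrt(3.986e14 / 1.5482576e+07) = 5073.9600 m/s = 5.0740 km/s

5.0740 km/s


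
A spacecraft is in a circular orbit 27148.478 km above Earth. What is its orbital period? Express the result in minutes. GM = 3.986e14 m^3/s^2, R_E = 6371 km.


r = 33519.4780 km = 3.3519478e+07 m
T = 2*pi*sqrt(r^3/mu) = 2*pi*sqrt(3.7660991e+22 / 3.986e14)
T = 61074.1022 s = 1017.9017 min

1017.9017 minutes


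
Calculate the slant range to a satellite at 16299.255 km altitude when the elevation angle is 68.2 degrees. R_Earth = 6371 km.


h = 16299.255 km, el = 68.2 deg
d = -R_E*sin(el) + sqrt((R_E*sin(el))^2 + 2*R_E*h + h^2)
d = -6371.0000*sin(1.1903) + sqrt((6371.0000*0.9284858)^2 + 2*6371.0000*16299.255 + 16299.255^2)
d = 16631.0706 km

16631.0706 km


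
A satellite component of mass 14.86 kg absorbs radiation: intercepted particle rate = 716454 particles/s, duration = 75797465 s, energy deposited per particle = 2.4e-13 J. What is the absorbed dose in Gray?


Total energy deposited = rate * time * E_per
  = 716454 * 75797465 * 2.4e-13 = 13.0333 J
Dose = E_total / mass = 13.0333 / 14.86
Dose = 0.8770724 Gy

0.8771 Gy


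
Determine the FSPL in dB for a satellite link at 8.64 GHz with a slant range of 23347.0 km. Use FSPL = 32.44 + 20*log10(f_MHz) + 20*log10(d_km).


f = 8.64 GHz = 8640.0000 MHz
d = 23347.0 km
FSPL = 32.44 + 20*log10(8640.0000) + 20*log10(23347.0)
FSPL = 32.44 + 78.7303 + 87.3646
FSPL = 198.5349 dB

198.5349 dB


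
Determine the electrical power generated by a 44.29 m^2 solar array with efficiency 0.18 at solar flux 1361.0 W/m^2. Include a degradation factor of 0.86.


P = area * eta * S * degradation
P = 44.29 * 0.18 * 1361.0 * 0.86
P = 9331.1412 W

9331.1412 W


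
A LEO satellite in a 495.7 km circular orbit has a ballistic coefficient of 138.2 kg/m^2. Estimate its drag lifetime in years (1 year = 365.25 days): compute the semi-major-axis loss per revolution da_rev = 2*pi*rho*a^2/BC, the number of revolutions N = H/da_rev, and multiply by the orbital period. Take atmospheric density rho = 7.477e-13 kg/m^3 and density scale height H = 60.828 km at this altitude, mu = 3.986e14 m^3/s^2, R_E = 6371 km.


a = R_E + alt = 6866.7000 km = 6.8667e+06 m
da_rev = 2*pi*rho*a^2/BC = 2*pi*7.477e-13*(6.8667e+06)^2/138.2 = 1.602859 m per revolution
N = H/da_rev = 60828.0000 m / 1.602859 m = 37949.6857 revolutions
P = 2*pi*sqrt(a^3/mu) = 5662.8275 s
lifetime = N*P = 37949.6857 * 5662.8275 = 2.1490252e+08 s = 2487.2977 days
years = 2487.2977 / 365.25 = 6.8099 years

6.8099 years


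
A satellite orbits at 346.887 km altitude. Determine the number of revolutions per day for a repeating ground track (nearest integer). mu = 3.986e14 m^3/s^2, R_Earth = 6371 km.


r = 6.717887e+06 m
T = 2*pi*sqrt(r^3/mu) = 5479.7439 s = 91.3291 min
revs/day = 1440 / 91.3291 = 15.7672
Rounded: 16 revolutions per day

16 revolutions per day


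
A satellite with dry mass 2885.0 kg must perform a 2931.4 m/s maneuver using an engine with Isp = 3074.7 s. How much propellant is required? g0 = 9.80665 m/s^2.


ve = Isp * g0 = 3074.7 * 9.80665 = 30152.506755 m/s
mass ratio = exp(dv/ve) = exp(2931.4/30152.506755) = 1.10210183
m_prop = m_dry * (mr - 1) = 2885.0 * (1.10210183 - 1)
m_prop = 294.5638 kg

294.5638 kg


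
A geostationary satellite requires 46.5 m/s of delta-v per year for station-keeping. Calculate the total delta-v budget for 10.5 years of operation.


dV = rate * years = 46.5 * 10.5
dV = 488.2500 m/s

488.2500 m/s


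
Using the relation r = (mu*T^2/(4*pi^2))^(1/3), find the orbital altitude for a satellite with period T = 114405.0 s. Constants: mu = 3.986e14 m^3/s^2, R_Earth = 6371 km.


T = 114405.0 s
r = (mu*T^2/(4*pi^2))^(1/3) = (3.986e14 * 114405.0^2 / (4*pi^2))^(1/3)
r = 5.0935729e+07 m = 50935.7286 km
alt = r - R_E = 50935.7286 - 6371 = 44564.7286 km

44564.7286 km


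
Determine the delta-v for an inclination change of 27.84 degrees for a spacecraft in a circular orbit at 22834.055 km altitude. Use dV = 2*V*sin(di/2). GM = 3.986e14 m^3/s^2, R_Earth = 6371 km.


r = 29205.0550 km = 2.9205055e+07 m
V = sqrt(mu/r) = 3694.3636 m/s
di = 27.84 deg = 0.4858997 rad
dV = 2*V*sin(di/2) = 2*3694.3636*sin(0.2429498)
dV = 1777.4830 m/s = 1.7775 km/s

1.7775 km/s


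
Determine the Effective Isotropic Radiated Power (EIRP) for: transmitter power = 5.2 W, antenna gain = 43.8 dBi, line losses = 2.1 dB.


Pt = 5.2 W = 7.1600 dBW
EIRP = Pt_dBW + Gt - losses = 7.1600 + 43.8 - 2.1 = 48.8600 dBW

48.8600 dBW


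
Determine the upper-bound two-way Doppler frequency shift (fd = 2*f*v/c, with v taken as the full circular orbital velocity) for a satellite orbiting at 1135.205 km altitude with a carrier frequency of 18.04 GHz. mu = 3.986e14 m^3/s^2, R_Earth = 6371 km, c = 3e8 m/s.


r = 7.506205e+06 m
v = sqrt(mu/r) = 7287.1622 m/s (worst-case radial velocity)
f = 18.04 GHz = 1.804e+10 Hz
fd = 2*f*v/c = 2*1.804e+10*7287.1622/3.0e+08
fd = 876402.7079 Hz

876402.7079 Hz


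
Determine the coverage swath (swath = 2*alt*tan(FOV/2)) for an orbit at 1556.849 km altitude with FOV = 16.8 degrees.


FOV = 16.8 deg = 0.2932153 rad
swath = 2 * alt * tan(FOV/2) = 2 * 1556.849 * tan(0.1466077)
swath = 2 * 1556.849 * 0.1476672
swath = 459.7909 km

459.7909 km


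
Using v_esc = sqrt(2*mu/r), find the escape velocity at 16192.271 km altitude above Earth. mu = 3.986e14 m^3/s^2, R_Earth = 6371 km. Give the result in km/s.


r = 6371.0 + 16192.271 = 22563.2710 km = 2.2563271e+07 m
v_esc = sqrt(2*mu/r) = sqrt(2*3.986e14 / 2.2563271e+07)
v_esc = 5944.0522 m/s = 5.9441 km/s

5.9441 km/s


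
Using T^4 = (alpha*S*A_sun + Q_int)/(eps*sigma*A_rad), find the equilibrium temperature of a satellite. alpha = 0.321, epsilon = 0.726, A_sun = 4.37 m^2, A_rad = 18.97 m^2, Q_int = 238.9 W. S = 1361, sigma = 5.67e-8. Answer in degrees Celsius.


Numerator = alpha*S*A_sun + Q_int = 0.321*1361*4.37 + 238.9 = 2148.0700 W
Denominator = eps*sigma*A_rad = 0.726*5.67e-8*18.97 = 7.8088487e-07 W/K^4
T^4 = 2.7508152e+09 K^4
T = 229.0158 K = -44.1342 C

-44.1342 degrees Celsius


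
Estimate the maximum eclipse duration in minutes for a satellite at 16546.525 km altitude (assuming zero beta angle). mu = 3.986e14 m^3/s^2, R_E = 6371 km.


r = 22917.5250 km
T = 575.4552 min
Eclipse fraction = arcsin(R_E/r)/pi = arcsin(6371.0000/22917.5250)/pi
= arcsin(0.2779969)/pi = 0.08967049
Eclipse duration = 0.08967049 * 575.4552 = 51.6013 min

51.6013 minutes


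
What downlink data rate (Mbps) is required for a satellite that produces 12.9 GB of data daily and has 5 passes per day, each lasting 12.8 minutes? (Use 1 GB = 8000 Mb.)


total contact time = 5 * 12.8 * 60 = 3840.0000 s
data = 12.9 GB = 103200.0000 Mb
rate = 103200.0000 / 3840.0000 = 26.8750 Mbps

26.8750 Mbps


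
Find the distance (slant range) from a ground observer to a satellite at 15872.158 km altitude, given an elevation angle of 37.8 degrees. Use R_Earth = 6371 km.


h = 15872.158 km, el = 37.8 deg
d = -R_E*sin(el) + sqrt((R_E*sin(el))^2 + 2*R_E*h + h^2)
d = -6371.0000*sin(0.6597345) + sqrt((6371.0000*0.6129071)^2 + 2*6371.0000*15872.158 + 15872.158^2)
d = 17761.1827 km

17761.1827 km


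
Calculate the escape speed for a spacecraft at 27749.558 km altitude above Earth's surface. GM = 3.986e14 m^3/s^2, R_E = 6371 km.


r = 6371.0 + 27749.558 = 34120.5580 km = 3.4120558e+07 m
v_esc = sqrt(2*mu/r) = sqrt(2*3.986e14 / 3.4120558e+07)
v_esc = 4833.6543 m/s = 4.8337 km/s

4.8337 km/s


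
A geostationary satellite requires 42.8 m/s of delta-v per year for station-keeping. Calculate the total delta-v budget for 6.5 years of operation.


dV = rate * years = 42.8 * 6.5
dV = 278.2000 m/s

278.2000 m/s


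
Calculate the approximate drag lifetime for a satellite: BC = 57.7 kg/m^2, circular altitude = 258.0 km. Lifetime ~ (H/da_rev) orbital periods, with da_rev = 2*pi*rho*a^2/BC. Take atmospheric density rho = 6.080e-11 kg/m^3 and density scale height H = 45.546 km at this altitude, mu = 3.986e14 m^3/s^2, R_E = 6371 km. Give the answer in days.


a = R_E + alt = 6629.0000 km = 6.629e+06 m
da_rev = 2*pi*rho*a^2/BC = 2*pi*6.080e-11*(6.629e+06)^2/57.7 = 290.940159 m per revolution
N = H/da_rev = 45546.0000 m / 290.940159 m = 156.5477 revolutions
P = 2*pi*sqrt(a^3/mu) = 5371.3475 s
lifetime = N*P = 156.5477 * 5371.3475 = 840871.8601 s = 9.7323 days

9.7323 days


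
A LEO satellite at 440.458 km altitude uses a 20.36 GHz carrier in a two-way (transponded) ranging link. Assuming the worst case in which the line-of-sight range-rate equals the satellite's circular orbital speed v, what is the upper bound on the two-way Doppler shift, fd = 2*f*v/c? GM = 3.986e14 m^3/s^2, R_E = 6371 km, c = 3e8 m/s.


r = 6.811458e+06 m
v = sqrt(mu/r) = 7649.7740 m/s (worst-case radial velocity)
f = 20.36 GHz = 2.036e+10 Hz
fd = 2*f*v/c = 2*2.036e+10*7649.7740/3.0e+08
fd = 1.0383293e+06 Hz

1.0383e+06 Hz


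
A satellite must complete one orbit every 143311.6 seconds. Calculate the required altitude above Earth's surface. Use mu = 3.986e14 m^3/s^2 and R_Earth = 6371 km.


T = 143311.6 s
r = (mu*T^2/(4*pi^2))^(1/3) = (3.986e14 * 143311.6^2 / (4*pi^2))^(1/3)
r = 5.9189783e+07 m = 59189.7832 km
alt = r - R_E = 59189.7832 - 6371 = 52818.7832 km

52818.7832 km


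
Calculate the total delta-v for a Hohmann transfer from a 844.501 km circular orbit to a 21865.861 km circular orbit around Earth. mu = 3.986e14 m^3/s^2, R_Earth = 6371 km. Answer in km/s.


r1 = 7215.5010 km = 7.215501e+06 m
r2 = 28236.8610 km = 2.8236861e+07 m
dv1 = sqrt(mu/r1)*(sqrt(2*r2/(r1+r2)) - 1) = 1948.2084 m/s
dv2 = sqrt(mu/r2)*(1 - sqrt(2*r1/(r1+r2))) = 1360.0668 m/s
total dv = |dv1| + |dv2| = 1948.2084 + 1360.0668 = 3308.2752 m/s = 3.3083 km/s

3.3083 km/s


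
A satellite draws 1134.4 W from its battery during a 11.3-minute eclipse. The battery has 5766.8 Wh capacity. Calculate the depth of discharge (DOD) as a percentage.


E_used = P * t / 60 = 1134.4 * 11.3 / 60 = 213.6453 Wh
DOD = E_used / E_total * 100 = 213.6453 / 5766.8 * 100
DOD = 3.7047 %

3.7047 %


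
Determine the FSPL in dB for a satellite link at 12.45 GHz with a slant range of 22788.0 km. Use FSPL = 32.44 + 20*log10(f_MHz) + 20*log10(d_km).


f = 12.45 GHz = 12450.0000 MHz
d = 22788.0 km
FSPL = 32.44 + 20*log10(12450.0000) + 20*log10(22788.0)
FSPL = 32.44 + 81.9034 + 87.1541
FSPL = 201.4975 dB

201.4975 dB


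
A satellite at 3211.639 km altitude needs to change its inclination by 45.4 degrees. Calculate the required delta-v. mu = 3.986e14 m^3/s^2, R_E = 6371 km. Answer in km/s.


r = 9582.6390 km = 9.582639e+06 m
V = sqrt(mu/r) = 6449.5005 m/s
di = 45.4 deg = 0.7923795 rad
dV = 2*V*sin(di/2) = 2*6449.5005*sin(0.3961897)
dV = 4977.8025 m/s = 4.9778 km/s

4.9778 km/s


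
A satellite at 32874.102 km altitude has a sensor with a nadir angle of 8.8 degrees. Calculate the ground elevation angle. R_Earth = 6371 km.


r = R_E + alt = 39245.1020 km
Law of sines in the satellite / Earth-center / ground-point triangle:
  sin(nadir)/R_E = sin(90 + el)/r  =>  cos(el) = (r/R_E)*sin(nadir)
cos(el) = (39245.1020 / 6371.0000) * sin(8.8 deg) = 0.9423866
el = arccos(0.9423866) = 19.5437 deg
(Earth-central angle = 90 - nadir - el = 61.6563 deg)

19.5437 degrees


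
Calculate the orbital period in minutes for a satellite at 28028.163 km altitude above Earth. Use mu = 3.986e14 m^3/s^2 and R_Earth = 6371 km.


r = 34399.1630 km = 3.4399163e+07 m
T = 2*pi*sqrt(r^3/mu) = 2*pi*sqrt(4.0704613e+22 / 3.986e14)
T = 63494.0507 s = 1058.2342 min

1058.2342 minutes


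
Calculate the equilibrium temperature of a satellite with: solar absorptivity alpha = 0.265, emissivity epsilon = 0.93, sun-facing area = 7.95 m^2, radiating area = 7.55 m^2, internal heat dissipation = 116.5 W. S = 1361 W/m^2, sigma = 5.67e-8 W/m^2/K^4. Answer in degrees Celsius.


Numerator = alpha*S*A_sun + Q_int = 0.265*1361*7.95 + 116.5 = 2983.7868 W
Denominator = eps*sigma*A_rad = 0.93*5.67e-8*7.55 = 3.9811905e-07 W/K^4
T^4 = 7.4947098e+09 K^4
T = 294.2312 K = 21.0812 C

21.0812 degrees Celsius


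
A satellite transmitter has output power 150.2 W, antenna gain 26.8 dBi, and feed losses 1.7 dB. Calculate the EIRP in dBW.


Pt = 150.2 W = 21.7667 dBW
EIRP = Pt_dBW + Gt - losses = 21.7667 + 26.8 - 1.7 = 46.8667 dBW

46.8667 dBW


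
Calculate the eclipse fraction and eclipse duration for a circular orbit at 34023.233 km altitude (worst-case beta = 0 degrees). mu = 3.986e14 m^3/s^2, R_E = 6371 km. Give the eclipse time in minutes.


r = 40394.2330 km
T = 1346.6013 min
Eclipse fraction = arcsin(R_E/r)/pi = arcsin(6371.0000/40394.2330)/pi
= arcsin(0.1577205)/pi = 0.05041451
Eclipse duration = 0.05041451 * 1346.6013 = 67.8882 min

67.8882 minutes


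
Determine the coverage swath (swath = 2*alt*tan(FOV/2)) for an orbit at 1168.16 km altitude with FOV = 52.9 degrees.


FOV = 52.9 deg = 0.9232792 rad
swath = 2 * alt * tan(FOV/2) = 2 * 1168.16 * tan(0.4616396)
swath = 2 * 1168.16 * 0.4974925
swath = 1162.3016 km

1162.3016 km


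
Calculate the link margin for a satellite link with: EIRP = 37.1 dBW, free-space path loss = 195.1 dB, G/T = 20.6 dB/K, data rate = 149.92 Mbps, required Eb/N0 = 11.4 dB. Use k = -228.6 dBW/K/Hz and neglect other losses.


C/N0 = EIRP - FSPL + G/T - k = 37.1 - 195.1 + 20.6 - (-228.6)
C/N0 = 91.2000 dB-Hz
R_b = 149.92 Mbps = 1.4992e+08 bps -> 10*log10(R_b) = 81.7586 dB-Hz
Eb/N0 = C/N0 - 10*log10(R_b) = 91.2000 - 81.7586 = 9.4414 dB
Margin = Eb/N0 - Eb/N0_req = 9.4414 - 11.4 = -1.9586 dB (negative margin: link does not close)

-1.9586 dB


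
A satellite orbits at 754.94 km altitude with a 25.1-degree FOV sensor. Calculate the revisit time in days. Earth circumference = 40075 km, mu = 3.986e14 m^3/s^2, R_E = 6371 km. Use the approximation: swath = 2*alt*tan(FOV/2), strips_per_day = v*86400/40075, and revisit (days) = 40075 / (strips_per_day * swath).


swath = 2*754.94*tan(0.2190388) = 336.1150 km
v = sqrt(mu/r) = 7479.0695 m/s = 7.4791 km/s
strips/day = v*86400/40075 = 7.4791*86400/40075 = 16.1246
coverage/day = strips * swath = 16.1246 * 336.1150 = 5419.7050 km
revisit = 40075 / 5419.7050 = 7.3943 days

7.3943 days


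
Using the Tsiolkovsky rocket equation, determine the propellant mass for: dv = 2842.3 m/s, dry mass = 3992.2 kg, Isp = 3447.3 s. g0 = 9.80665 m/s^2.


ve = Isp * g0 = 3447.3 * 9.80665 = 33806.464545 m/s
mass ratio = exp(dv/ve) = exp(2842.3/33806.464545) = 1.08771116
m_prop = m_dry * (mr - 1) = 3992.2 * (1.08771116 - 1)
m_prop = 350.1605 kg

350.1605 kg


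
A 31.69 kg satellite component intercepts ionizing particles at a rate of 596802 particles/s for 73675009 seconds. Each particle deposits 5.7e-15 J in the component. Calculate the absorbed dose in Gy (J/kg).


Total energy deposited = rate * time * E_per
  = 596802 * 73675009 * 5.7e-15 = 0.2506255 J
Dose = E_total / mass = 0.2506255 / 31.69
Dose = 0.007908663 Gy

0.0079 Gy


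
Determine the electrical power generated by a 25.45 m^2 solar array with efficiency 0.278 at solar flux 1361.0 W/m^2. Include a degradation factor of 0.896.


P = area * eta * S * degradation
P = 25.45 * 0.278 * 1361.0 * 0.896
P = 8627.7731 W

8627.7731 W


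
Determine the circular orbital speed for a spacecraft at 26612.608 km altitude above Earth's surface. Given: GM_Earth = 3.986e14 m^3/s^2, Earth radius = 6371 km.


r = R_E + alt = 6371.0 + 26612.608 = 32983.6080 km = 3.2983608e+07 m
v = sqrt(mu/r) = sqrt(3.986e14 / 3.2983608e+07) = 3476.3186 m/s = 3.4763 km/s

3.4763 km/s


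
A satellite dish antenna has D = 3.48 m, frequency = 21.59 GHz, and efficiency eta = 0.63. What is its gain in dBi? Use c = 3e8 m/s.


lambda = c/f = 3e8 / 2.159e+10 = 0.01389532 m
G = eta*(pi*D/lambda)^2 = 0.63*(pi*3.48/0.01389532)^2
G = 389997.2619 (linear)
G = 10*log10(389997.2619) = 55.9106 dBi

55.9106 dBi


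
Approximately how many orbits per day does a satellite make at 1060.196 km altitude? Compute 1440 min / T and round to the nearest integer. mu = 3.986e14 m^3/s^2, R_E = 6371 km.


r = 7.431196e+06 m
T = 2*pi*sqrt(r^3/mu) = 6375.2805 s = 106.2547 min
revs/day = 1440 / 106.2547 = 13.5523
Rounded: 14 revolutions per day

14 revolutions per day


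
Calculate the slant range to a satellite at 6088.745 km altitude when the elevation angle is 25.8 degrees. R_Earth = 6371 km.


h = 6088.745 km, el = 25.8 deg
d = -R_E*sin(el) + sqrt((R_E*sin(el))^2 + 2*R_E*h + h^2)
d = -6371.0000*sin(0.4502949) + sqrt((6371.0000*0.4352311)^2 + 2*6371.0000*6088.745 + 6088.745^2)
d = 8288.0803 km

8288.0803 km


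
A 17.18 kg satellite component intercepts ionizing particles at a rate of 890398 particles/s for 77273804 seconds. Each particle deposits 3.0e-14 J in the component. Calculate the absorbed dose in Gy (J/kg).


Total energy deposited = rate * time * E_per
  = 890398 * 77273804 * 3.0e-14 = 2.0641 J
Dose = E_total / mass = 2.0641 / 17.18
Dose = 0.1201475 Gy

0.1201 Gy


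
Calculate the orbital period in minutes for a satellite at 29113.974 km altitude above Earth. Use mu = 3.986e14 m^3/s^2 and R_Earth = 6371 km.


r = 35484.9740 km = 3.5484974e+07 m
T = 2*pi*sqrt(r^3/mu) = 2*pi*sqrt(4.4682089e+22 / 3.986e14)
T = 66523.9392 s = 1108.7323 min

1108.7323 minutes


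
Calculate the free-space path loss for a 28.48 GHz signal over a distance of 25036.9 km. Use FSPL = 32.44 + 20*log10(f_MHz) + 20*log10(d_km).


f = 28.48 GHz = 28480.0000 MHz
d = 25036.9 km
FSPL = 32.44 + 20*log10(28480.0000) + 20*log10(25036.9)
FSPL = 32.44 + 89.0908 + 87.9716
FSPL = 209.5024 dB

209.5024 dB


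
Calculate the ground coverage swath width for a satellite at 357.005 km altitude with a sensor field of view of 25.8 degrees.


FOV = 25.8 deg = 0.4502949 rad
swath = 2 * alt * tan(FOV/2) = 2 * 357.005 * tan(0.2251475)
swath = 2 * 357.005 * 0.2290306
swath = 163.5301 km

163.5301 km


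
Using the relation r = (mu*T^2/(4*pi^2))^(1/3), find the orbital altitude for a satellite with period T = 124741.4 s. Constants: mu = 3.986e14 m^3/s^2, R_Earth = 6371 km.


T = 124741.4 s
r = (mu*T^2/(4*pi^2))^(1/3) = (3.986e14 * 124741.4^2 / (4*pi^2))^(1/3)
r = 5.3959294e+07 m = 53959.2944 km
alt = r - R_E = 53959.2944 - 6371 = 47588.2944 km

47588.2944 km


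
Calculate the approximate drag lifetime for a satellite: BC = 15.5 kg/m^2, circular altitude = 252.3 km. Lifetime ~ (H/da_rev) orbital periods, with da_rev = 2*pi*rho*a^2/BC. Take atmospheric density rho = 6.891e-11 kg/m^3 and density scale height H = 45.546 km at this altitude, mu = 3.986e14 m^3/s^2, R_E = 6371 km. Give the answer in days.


a = R_E + alt = 6623.3000 km = 6.6233e+06 m
da_rev = 2*pi*rho*a^2/BC = 2*pi*6.891e-11*(6.6233e+06)^2/15.5 = 1225.403943 m per revolution
N = H/da_rev = 45546.0000 m / 1225.403943 m = 37.1682 revolutions
P = 2*pi*sqrt(a^3/mu) = 5364.4211 s
lifetime = N*P = 37.1682 * 5364.4211 = 199385.6184 s = 2.3077 days

2.3077 days


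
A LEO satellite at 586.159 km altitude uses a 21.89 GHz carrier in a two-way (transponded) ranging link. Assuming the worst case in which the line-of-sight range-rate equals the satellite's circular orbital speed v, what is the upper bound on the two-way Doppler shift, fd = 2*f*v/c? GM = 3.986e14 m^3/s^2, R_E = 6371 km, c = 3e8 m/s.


r = 6.957159e+06 m
v = sqrt(mu/r) = 7569.2471 m/s (worst-case radial velocity)
f = 21.89 GHz = 2.189e+10 Hz
fd = 2*f*v/c = 2*2.189e+10*7569.2471/3.0e+08
fd = 1.1046055e+06 Hz

1.1046e+06 Hz


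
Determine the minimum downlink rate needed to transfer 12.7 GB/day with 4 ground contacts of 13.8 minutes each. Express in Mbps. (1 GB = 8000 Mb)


total contact time = 4 * 13.8 * 60 = 3312.0000 s
data = 12.7 GB = 101600.0000 Mb
rate = 101600.0000 / 3312.0000 = 30.6763 Mbps

30.6763 Mbps


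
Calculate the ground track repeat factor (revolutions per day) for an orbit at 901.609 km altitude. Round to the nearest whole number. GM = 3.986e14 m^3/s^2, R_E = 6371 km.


r = 7.272609e+06 m
T = 2*pi*sqrt(r^3/mu) = 6172.2937 s = 102.8716 min
revs/day = 1440 / 102.8716 = 13.9980
Rounded: 14 revolutions per day

14 revolutions per day


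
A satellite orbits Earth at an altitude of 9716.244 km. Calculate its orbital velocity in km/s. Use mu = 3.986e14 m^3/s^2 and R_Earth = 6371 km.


r = R_E + alt = 6371.0 + 9716.244 = 16087.2440 km = 1.6087244e+07 m
v = sqrt(mu/r) = sqrt(3.986e14 / 1.6087244e+07) = 4977.6897 m/s = 4.9777 km/s

4.9777 km/s


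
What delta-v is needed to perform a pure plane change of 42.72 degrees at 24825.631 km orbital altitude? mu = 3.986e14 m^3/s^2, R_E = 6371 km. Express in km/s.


r = 31196.6310 km = 3.1196631e+07 m
V = sqrt(mu/r) = 3574.4959 m/s
di = 42.72 deg = 0.7456047 rad
dV = 2*V*sin(di/2) = 2*3574.4959*sin(0.3728023)
dV = 2603.8536 m/s = 2.6039 km/s

2.6039 km/s


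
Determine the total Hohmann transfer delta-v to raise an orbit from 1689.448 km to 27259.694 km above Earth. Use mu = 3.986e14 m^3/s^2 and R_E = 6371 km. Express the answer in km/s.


r1 = 8060.4480 km = 8.060448e+06 m
r2 = 33630.6940 km = 3.3630694e+07 m
dv1 = sqrt(mu/r1)*(sqrt(2*r2/(r1+r2)) - 1) = 1899.8629 m/s
dv2 = sqrt(mu/r2)*(1 - sqrt(2*r1/(r1+r2))) = 1301.9255 m/s
total dv = |dv1| + |dv2| = 1899.8629 + 1301.9255 = 3201.7884 m/s = 3.2018 km/s

3.2018 km/s


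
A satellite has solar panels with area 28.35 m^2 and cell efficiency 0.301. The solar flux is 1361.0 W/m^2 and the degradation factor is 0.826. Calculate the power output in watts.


P = area * eta * S * degradation
P = 28.35 * 0.301 * 1361.0 * 0.826
P = 9593.0726 W

9593.0726 W


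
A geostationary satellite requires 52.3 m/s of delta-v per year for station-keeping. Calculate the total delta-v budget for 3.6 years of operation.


dV = rate * years = 52.3 * 3.6
dV = 188.2800 m/s

188.2800 m/s


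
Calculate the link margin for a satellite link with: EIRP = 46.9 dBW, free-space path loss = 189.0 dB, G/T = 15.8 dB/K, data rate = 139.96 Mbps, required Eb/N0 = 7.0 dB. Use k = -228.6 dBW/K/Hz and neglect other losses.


C/N0 = EIRP - FSPL + G/T - k = 46.9 - 189.0 + 15.8 - (-228.6)
C/N0 = 102.3000 dB-Hz
R_b = 139.96 Mbps = 1.3996e+08 bps -> 10*log10(R_b) = 81.4600 dB-Hz
Eb/N0 = C/N0 - 10*log10(R_b) = 102.3000 - 81.4600 = 20.8400 dB
Margin = Eb/N0 - Eb/N0_req = 20.8400 - 7.0 = 13.8400 dB (link closes)

13.8400 dB


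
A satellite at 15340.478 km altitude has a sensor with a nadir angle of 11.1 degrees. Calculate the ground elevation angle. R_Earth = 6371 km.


r = R_E + alt = 21711.4780 km
Law of sines in the satellite / Earth-center / ground-point triangle:
  sin(nadir)/R_E = sin(90 + el)/r  =>  cos(el) = (r/R_E)*sin(nadir)
cos(el) = (21711.4780 / 6371.0000) * sin(11.1 deg) = 0.656088
el = arccos(0.656088) = 48.9978 deg
(Earth-central angle = 90 - nadir - el = 29.9022 deg)

48.9978 degrees


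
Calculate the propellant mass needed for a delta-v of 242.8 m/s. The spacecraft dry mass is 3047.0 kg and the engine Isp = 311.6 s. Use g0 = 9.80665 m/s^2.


ve = Isp * g0 = 311.6 * 9.80665 = 3055.752140 m/s
mass ratio = exp(dv/ve) = exp(242.8/3055.752140) = 1.08269868
m_prop = m_dry * (mr - 1) = 3047.0 * (1.08269868 - 1)
m_prop = 251.9829 kg

251.9829 kg


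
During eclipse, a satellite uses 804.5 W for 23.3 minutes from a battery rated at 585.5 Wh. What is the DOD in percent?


E_used = P * t / 60 = 804.5 * 23.3 / 60 = 312.4142 Wh
DOD = E_used / E_total * 100 = 312.4142 / 585.5 * 100
DOD = 53.3585 %

53.3585 %


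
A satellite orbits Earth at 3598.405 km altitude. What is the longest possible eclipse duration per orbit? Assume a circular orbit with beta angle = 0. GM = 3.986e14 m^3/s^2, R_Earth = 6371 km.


r = 9969.4050 km
T = 165.1064 min
Eclipse fraction = arcsin(R_E/r)/pi = arcsin(6371.0000/9969.4050)/pi
= arcsin(0.6390552)/pi = 0.2206745
Eclipse duration = 0.2206745 * 165.1064 = 36.4348 min

36.4348 minutes


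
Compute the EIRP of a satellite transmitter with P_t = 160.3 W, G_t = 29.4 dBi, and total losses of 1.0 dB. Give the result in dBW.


Pt = 160.3 W = 22.0493 dBW
EIRP = Pt_dBW + Gt - losses = 22.0493 + 29.4 - 1.0 = 50.4493 dBW

50.4493 dBW
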